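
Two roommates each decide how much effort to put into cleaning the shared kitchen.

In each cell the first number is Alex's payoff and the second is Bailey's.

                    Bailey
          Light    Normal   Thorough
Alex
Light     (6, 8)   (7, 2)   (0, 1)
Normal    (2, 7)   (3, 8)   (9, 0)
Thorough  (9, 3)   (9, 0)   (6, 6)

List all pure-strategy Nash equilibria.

This game has no pure Nash equilibrium.

Alex against Light: payoffs 6, 2, 9 → best response Thorough.
Alex against Normal: payoffs 7, 3, 9 → best response Thorough.
Alex against Thorough: payoffs 0, 9, 6 → best response Normal.
Bailey against Light: payoffs 8, 2, 1 → best response Light.
Bailey against Normal: payoffs 7, 8, 0 → best response Normal.
Bailey against Thorough: payoffs 3, 0, 6 → best response Thorough.
No profile is a mutual best response for all players.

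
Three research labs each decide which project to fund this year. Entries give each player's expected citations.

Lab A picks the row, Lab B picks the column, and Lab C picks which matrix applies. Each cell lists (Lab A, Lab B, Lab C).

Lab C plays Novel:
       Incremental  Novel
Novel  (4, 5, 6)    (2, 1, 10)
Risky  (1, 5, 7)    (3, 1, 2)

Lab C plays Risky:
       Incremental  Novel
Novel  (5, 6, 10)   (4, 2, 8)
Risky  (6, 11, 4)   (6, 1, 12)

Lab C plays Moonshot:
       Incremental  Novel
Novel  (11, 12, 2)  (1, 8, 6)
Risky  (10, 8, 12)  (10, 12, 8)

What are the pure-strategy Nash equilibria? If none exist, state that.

(Novel, Incremental, Novel): Lab C can switch to Risky (6 → 10). Not NE.
(Novel, Incremental, Risky): Lab A can switch to Risky (5 → 6). Not NE.
(Novel, Incremental, Moonshot): Lab C can switch to Novel (2 → 6). Not NE.
(Novel, Novel, Novel): Lab A can switch to Risky (2 → 3). Not NE.
(Novel, Novel, Risky): Lab A can switch to Risky (4 → 6). Not NE.
(Novel, Novel, Moonshot): Lab A can switch to Risky (1 → 10). Not NE.
(Risky, Incremental, Novel): Lab A can switch to Novel (1 → 4). Not NE.
(Risky, Incremental, Risky): Lab C can switch to Novel (4 → 7). Not NE.
(The remaining 4 profiles each have a profitable deviation by the same check.)

none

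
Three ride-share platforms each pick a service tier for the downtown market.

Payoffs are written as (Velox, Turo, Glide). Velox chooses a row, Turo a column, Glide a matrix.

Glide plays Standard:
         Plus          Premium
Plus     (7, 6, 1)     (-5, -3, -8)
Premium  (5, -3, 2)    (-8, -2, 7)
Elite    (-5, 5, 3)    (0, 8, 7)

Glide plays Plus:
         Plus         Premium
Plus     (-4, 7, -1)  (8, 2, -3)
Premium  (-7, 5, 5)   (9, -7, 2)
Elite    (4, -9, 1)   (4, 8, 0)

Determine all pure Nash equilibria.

The pure Nash equilibria are (Plus, Plus, Standard) and (Elite, Premium, Standard).

Velox against (Plus, Standard): payoffs 7, 5, -5 → best response Plus.
Velox against (Plus, Plus): payoffs -4, -7, 4 → best response Elite.
Velox against (Premium, Standard): payoffs -5, -8, 0 → best response Elite.
Velox against (Premium, Plus): payoffs 8, 9, 4 → best response Premium.
Turo against (Plus, Standard): payoffs 6, -3 → best response Plus.
Turo against (Plus, Plus): payoffs 7, 2 → best response Plus.
Turo against (Premium, Standard): payoffs -3, -2 → best response Premium.
Turo against (Premium, Plus): payoffs 5, -7 → best response Plus.
Turo against (Elite, Standard): payoffs 5, 8 → best response Premium.
Turo against (Elite, Plus): payoffs -9, 8 → best response Premium.
Glide against (Plus, Plus): payoffs 1, -1 → best response Standard.
Glide against (Plus, Premium): payoffs -8, -3 → best response Plus.
Glide against (Premium, Plus): payoffs 2, 5 → best response Plus.
Glide against (Premium, Premium): payoffs 7, 2 → best response Standard.
Glide against (Elite, Plus): payoffs 3, 1 → best response Standard.
Glide against (Elite, Premium): payoffs 7, 0 → best response Standard.
Mutual best responses: (Plus, Plus, Standard); (Elite, Premium, Standard).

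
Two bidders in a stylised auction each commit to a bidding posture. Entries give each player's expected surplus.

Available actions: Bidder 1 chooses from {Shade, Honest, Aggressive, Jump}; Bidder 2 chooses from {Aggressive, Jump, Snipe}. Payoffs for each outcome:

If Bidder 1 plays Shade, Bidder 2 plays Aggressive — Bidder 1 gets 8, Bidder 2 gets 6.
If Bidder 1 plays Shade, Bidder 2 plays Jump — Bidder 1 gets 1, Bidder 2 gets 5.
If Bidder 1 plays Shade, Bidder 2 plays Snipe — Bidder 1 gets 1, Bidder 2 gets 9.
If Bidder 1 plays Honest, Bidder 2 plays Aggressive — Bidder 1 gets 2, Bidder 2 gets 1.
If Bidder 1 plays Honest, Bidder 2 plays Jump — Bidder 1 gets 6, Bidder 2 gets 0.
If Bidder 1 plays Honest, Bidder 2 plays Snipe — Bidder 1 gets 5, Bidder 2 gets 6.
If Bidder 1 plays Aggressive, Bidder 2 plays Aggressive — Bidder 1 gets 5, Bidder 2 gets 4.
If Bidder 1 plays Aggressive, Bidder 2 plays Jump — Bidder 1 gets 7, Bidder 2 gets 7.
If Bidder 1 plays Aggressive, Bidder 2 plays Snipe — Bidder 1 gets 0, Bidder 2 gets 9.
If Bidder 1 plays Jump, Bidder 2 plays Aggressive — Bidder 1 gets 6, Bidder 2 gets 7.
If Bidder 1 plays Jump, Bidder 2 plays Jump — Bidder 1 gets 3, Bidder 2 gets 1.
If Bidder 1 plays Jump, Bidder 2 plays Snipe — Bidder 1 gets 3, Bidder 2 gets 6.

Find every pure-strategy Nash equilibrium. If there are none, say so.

(Shade, Aggressive): Bidder 2 can switch to Snipe (6 → 9). Not NE.
(Shade, Jump): Bidder 1 can switch to Honest (1 → 6). Not NE.
(Shade, Snipe): Bidder 1 can switch to Honest (1 → 5). Not NE.
(Honest, Aggressive): Bidder 1 can switch to Shade (2 → 8). Not NE.
(Honest, Jump): Bidder 1 can switch to Aggressive (6 → 7). Not NE.
(Honest, Snipe): Bidder 1 gets 5, best alternative 3; Bidder 2 gets 6, best alternative 1. No profitable deviation — NE.
(Aggressive, Aggressive): Bidder 1 can switch to Shade (5 → 8). Not NE.
(Aggressive, Jump): Bidder 2 can switch to Snipe (7 → 9). Not NE.
(Aggressive, Snipe): Bidder 1 can switch to Shade (0 → 1). Not NE.
(The remaining 3 profiles each have a profitable deviation by the same check.)

Pure NE: (Honest, Snipe)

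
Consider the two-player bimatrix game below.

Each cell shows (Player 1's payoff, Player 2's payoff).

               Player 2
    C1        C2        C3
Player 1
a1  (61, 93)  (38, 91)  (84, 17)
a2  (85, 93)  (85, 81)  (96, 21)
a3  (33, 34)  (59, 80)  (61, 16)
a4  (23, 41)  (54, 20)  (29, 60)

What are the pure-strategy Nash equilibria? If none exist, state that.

(a2, C1)

(a1, C1): Player 1 can switch to a2 (61 → 85). Not NE.
(a1, C2): Player 1 can switch to a2 (38 → 85). Not NE.
(a1, C3): Player 1 can switch to a2 (84 → 96). Not NE.
(a2, C1): Player 1 gets 85, best alternative 61; Player 2 gets 93, best alternative 81. No profitable deviation — NE.
(a2, C2): Player 2 can switch to C1 (81 → 93). Not NE.
(a2, C3): Player 2 can switch to C1 (21 → 93). Not NE.
(a3, C1): Player 1 can switch to a1 (33 → 61). Not NE.
(a3, C2): Player 1 can switch to a2 (59 → 85). Not NE.
(a3, C3): Player 1 can switch to a1 (61 → 84). Not NE.
(a4, C1): Player 1 can switch to a1 (23 → 61). Not NE.
(a4, C2): Player 1 can switch to a2 (54 → 85). Not NE.
(The remaining 1 profile has a profitable deviation by the same check.)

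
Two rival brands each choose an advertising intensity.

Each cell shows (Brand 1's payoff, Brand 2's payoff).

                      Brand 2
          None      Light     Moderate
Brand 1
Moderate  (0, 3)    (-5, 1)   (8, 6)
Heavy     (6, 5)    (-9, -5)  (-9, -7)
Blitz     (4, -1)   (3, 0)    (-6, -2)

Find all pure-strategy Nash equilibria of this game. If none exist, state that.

Check each profile: it is a Nash equilibrium iff no player can strictly gain by switching unilaterally.
(Moderate, None): Brand 1 can switch to Heavy (0 → 6). Not NE.
(Moderate, Light): Brand 1 can switch to Blitz (-5 → 3). Not NE.
(Moderate, Moderate): Brand 1 gets 8, best alternative -6; Brand 2 gets 6, best alternative 3. No profitable deviation — NE.
(Heavy, None): Brand 1 gets 6, best alternative 4; Brand 2 gets 5, best alternative -5. No profitable deviation — NE.
(Heavy, Light): Brand 1 can switch to Moderate (-9 → -5). Not NE.
(Heavy, Moderate): Brand 1 can switch to Moderate (-9 → 8). Not NE.
(Blitz, None): Brand 1 can switch to Heavy (4 → 6). Not NE.
(Blitz, Light): Brand 1 gets 3, best alternative -5; Brand 2 gets 0, best alternative -1. No profitable deviation — NE.
(Blitz, Moderate): Brand 1 can switch to Moderate (-6 → 8). Not NE.

(Moderate, Moderate), (Heavy, None), (Blitz, Light)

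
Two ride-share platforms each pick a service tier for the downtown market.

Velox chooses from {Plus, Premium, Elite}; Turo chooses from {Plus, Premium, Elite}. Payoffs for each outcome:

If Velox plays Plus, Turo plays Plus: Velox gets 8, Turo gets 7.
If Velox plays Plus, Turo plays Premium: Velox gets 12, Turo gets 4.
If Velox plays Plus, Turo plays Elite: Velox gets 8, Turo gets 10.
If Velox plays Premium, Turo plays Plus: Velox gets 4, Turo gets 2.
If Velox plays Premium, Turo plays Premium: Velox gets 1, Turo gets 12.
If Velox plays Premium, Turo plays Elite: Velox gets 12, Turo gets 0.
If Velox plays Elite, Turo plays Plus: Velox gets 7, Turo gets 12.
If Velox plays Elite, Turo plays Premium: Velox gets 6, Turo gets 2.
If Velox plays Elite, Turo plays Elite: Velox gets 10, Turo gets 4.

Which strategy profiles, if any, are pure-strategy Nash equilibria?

(Plus, Plus): Turo can switch to Elite (7 → 10). Not NE.
(Plus, Premium): Turo can switch to Plus (4 → 7). Not NE.
(Plus, Elite): Velox can switch to Premium (8 → 12). Not NE.
(Premium, Plus): Velox can switch to Plus (4 → 8). Not NE.
(Premium, Premium): Velox can switch to Plus (1 → 12). Not NE.
(Premium, Elite): Turo can switch to Plus (0 → 2). Not NE.
(Elite, Plus): Velox can switch to Plus (7 → 8). Not NE.
(Elite, Premium): Velox can switch to Plus (6 → 12). Not NE.
(The remaining 1 profile has a profitable deviation by the same check.)

none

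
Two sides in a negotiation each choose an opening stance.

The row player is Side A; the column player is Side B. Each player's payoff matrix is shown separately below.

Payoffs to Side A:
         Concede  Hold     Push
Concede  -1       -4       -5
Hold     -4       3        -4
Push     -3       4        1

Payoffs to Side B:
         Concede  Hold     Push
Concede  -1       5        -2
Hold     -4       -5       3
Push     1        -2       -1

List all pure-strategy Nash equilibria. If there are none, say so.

(Concede, Concede): Side B can switch to Hold (-1 → 5). Not NE.
(Concede, Hold): Side A can switch to Hold (-4 → 3). Not NE.
(Concede, Push): Side A can switch to Hold (-5 → -4). Not NE.
(Hold, Concede): Side A can switch to Concede (-4 → -1). Not NE.
(Hold, Hold): Side A can switch to Push (3 → 4). Not NE.
(Hold, Push): Side A can switch to Push (-4 → 1). Not NE.
(The remaining 3 profiles each have a profitable deviation by the same check.)

This game has no pure Nash equilibrium.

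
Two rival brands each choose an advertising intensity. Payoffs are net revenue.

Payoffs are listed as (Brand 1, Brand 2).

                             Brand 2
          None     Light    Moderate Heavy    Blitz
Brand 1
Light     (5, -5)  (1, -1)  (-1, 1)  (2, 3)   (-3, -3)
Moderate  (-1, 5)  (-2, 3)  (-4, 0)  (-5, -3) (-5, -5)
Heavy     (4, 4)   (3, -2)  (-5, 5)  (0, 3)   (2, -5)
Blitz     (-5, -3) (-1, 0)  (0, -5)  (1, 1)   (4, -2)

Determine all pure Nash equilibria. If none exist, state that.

The unique pure-strategy Nash equilibrium is (Light, Heavy).

Check each profile: it is a Nash equilibrium iff no player can strictly gain by switching unilaterally.
(Light, None): Brand 2 can switch to Light (-5 → -1). Not NE.
(Light, Light): Brand 1 can switch to Heavy (1 → 3). Not NE.
(Light, Moderate): Brand 1 can switch to Blitz (-1 → 0). Not NE.
(Light, Heavy): Brand 1 gets 2, best alternative 1; Brand 2 gets 3, best alternative 1. No profitable deviation — NE.
(Light, Blitz): Brand 1 can switch to Heavy (-3 → 2). Not NE.
(Moderate, None): Brand 1 can switch to Light (-1 → 5). Not NE.
(Moderate, Light): Brand 1 can switch to Light (-2 → 1). Not NE.
(Moderate, Moderate): Brand 1 can switch to Light (-4 → -1). Not NE.
(Moderate, Heavy): Brand 1 can switch to Light (-5 → 2). Not NE.
(Moderate, Blitz): Brand 1 can switch to Light (-5 → -3). Not NE.
(Heavy, None): Brand 1 can switch to Light (4 → 5). Not NE.
(Heavy, Light): Brand 2 can switch to None (-2 → 4). Not NE.
(Heavy, Moderate): Brand 1 can switch to Light (-5 → -1). Not NE.
(The remaining 7 profiles each have a profitable deviation by the same check.)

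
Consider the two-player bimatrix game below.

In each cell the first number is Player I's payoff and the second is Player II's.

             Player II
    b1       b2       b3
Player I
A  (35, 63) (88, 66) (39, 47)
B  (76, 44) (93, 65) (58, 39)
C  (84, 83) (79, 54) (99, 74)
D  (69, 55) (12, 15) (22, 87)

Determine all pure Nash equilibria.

Player I against b1: payoffs 35, 76, 84, 69 → best response C.
Player I against b2: payoffs 88, 93, 79, 12 → best response B.
Player I against b3: payoffs 39, 58, 99, 22 → best response C.
Player II against A: payoffs 63, 66, 47 → best response b2.
Player II against B: payoffs 44, 65, 39 → best response b2.
Player II against C: payoffs 83, 54, 74 → best response b1.
Player II against D: payoffs 55, 15, 87 → best response b3.
Mutual best responses: (B, b2); (C, b1).

Pure-strategy Nash equilibria: (B, b2) and (C, b1)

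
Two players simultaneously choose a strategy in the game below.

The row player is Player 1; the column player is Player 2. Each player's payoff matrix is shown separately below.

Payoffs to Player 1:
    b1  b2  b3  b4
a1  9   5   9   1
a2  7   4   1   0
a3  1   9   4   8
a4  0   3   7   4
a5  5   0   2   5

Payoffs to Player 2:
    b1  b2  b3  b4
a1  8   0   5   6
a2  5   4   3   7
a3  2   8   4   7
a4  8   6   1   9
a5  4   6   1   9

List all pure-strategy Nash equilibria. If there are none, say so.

(a1, b1): Player 1 gets 9, best alternative 7; Player 2 gets 8, best alternative 6. No profitable deviation — NE.
(a1, b2): Player 1 can switch to a3 (5 → 9). Not NE.
(a1, b3): Player 2 can switch to b1 (5 → 8). Not NE.
(a1, b4): Player 1 can switch to a3 (1 → 8). Not NE.
(a2, b1): Player 1 can switch to a1 (7 → 9). Not NE.
(a2, b2): Player 1 can switch to a1 (4 → 5). Not NE.
(a2, b3): Player 1 can switch to a1 (1 → 9). Not NE.
(a3, b2): Player 1 gets 9, best alternative 5; Player 2 gets 8, best alternative 7. No profitable deviation — NE.
(The remaining 12 profiles each have a profitable deviation by the same check.)

Pure-strategy Nash equilibria: (a1, b1); (a3, b2)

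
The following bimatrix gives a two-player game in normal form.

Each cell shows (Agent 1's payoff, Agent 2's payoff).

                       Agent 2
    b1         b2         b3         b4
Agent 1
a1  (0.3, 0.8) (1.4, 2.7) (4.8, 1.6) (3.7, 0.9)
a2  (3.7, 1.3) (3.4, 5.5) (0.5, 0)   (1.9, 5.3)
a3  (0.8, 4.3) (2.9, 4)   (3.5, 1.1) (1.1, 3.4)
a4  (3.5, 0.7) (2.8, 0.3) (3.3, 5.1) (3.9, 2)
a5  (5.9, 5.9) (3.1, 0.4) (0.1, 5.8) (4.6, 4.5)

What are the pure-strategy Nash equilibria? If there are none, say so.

Agent 1 against b1: payoffs 0.3, 3.7, 0.8, 3.5, 5.9 → best response a5.
Agent 1 against b2: payoffs 1.4, 3.4, 2.9, 2.8, 3.1 → best response a2.
Agent 1 against b3: payoffs 4.8, 0.5, 3.5, 3.3, 0.1 → best response a1.
Agent 1 against b4: payoffs 3.7, 1.9, 1.1, 3.9, 4.6 → best response a5.
Agent 2 against a1: payoffs 0.8, 2.7, 1.6, 0.9 → best response b2.
Agent 2 against a2: payoffs 1.3, 5.5, 0, 5.3 → best response b2.
Agent 2 against a3: payoffs 4.3, 4, 1.1, 3.4 → best response b1.
Agent 2 against a4: payoffs 0.7, 0.3, 5.1, 2 → best response b3.
Agent 2 against a5: payoffs 5.9, 0.4, 5.8, 4.5 → best response b1.
Mutual best responses: (a2, b2); (a5, b1).

The pure Nash equilibria are (a2, b2) and (a5, b1).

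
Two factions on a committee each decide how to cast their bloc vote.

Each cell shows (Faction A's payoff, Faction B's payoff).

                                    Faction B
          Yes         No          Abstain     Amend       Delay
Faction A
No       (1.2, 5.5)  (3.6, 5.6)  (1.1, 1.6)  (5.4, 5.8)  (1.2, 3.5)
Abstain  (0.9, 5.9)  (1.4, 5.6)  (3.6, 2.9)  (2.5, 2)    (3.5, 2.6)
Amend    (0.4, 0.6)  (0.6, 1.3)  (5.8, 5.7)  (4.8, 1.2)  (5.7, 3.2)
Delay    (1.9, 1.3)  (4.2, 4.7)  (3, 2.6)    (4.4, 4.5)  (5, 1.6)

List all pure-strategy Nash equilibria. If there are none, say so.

Pure-strategy Nash equilibria: (No, Amend) and (Amend, Abstain) and (Delay, No)

For each strategy profile, look for a profitable unilateral deviation.
(No, Yes): Faction A can switch to Delay (1.2 → 1.9). Not NE.
(No, No): Faction A can switch to Delay (3.6 → 4.2). Not NE.
(No, Abstain): Faction A can switch to Abstain (1.1 → 3.6). Not NE.
(No, Amend): Faction A gets 5.4, best alternative 4.8; Faction B gets 5.8, best alternative 5.6. No profitable deviation — NE.
(No, Delay): Faction A can switch to Abstain (1.2 → 3.5). Not NE.
(Abstain, Yes): Faction A can switch to No (0.9 → 1.2). Not NE.
(Abstain, No): Faction A can switch to No (1.4 → 3.6). Not NE.
(Abstain, Abstain): Faction A can switch to Amend (3.6 → 5.8). Not NE.
(Abstain, Amend): Faction A can switch to No (2.5 → 5.4). Not NE.
(Amend, Abstain): Faction A gets 5.8, best alternative 3.6; Faction B gets 5.7, best alternative 3.2. No profitable deviation — NE.
(Delay, No): Faction A gets 4.2, best alternative 3.6; Faction B gets 4.7, best alternative 4.5. No profitable deviation — NE.
(The remaining 9 profiles each have a profitable deviation by the same check.)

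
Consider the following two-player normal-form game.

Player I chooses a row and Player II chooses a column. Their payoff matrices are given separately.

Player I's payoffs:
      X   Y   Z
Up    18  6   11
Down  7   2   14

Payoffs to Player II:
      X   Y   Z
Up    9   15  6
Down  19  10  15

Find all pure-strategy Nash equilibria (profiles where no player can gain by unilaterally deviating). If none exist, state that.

(Up, Y)

(Up, X): Player II can switch to Y (9 → 15). Not NE.
(Up, Y): Player I gets 6, best alternative 2; Player II gets 15, best alternative 9. No profitable deviation — NE.
(Up, Z): Player I can switch to Down (11 → 14). Not NE.
(Down, X): Player I can switch to Up (7 → 18). Not NE.
(Down, Y): Player I can switch to Up (2 → 6). Not NE.
(Down, Z): Player II can switch to X (15 → 19). Not NE.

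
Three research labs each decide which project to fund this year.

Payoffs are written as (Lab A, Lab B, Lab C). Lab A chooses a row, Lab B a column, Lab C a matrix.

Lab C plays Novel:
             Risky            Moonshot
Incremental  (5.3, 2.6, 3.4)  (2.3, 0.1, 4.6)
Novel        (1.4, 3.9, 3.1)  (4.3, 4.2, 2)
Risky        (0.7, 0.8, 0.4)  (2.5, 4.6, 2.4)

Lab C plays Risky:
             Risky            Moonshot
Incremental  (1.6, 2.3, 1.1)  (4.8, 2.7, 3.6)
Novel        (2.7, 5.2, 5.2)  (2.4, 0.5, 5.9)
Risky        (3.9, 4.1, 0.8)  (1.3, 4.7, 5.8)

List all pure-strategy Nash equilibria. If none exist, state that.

The unique pure-strategy Nash equilibrium is (Incremental, Risky, Novel).

(Incremental, Risky, Novel): Lab A gets 5.3, best alternative 1.4; Lab B gets 2.6, best alternative 0.1; Lab C gets 3.4, best alternative 1.1. No profitable deviation — NE.
(Incremental, Risky, Risky): Lab A can switch to Novel (1.6 → 2.7). Not NE.
(Incremental, Moonshot, Novel): Lab A can switch to Novel (2.3 → 4.3). Not NE.
(Incremental, Moonshot, Risky): Lab C can switch to Novel (3.6 → 4.6). Not NE.
(Novel, Risky, Novel): Lab A can switch to Incremental (1.4 → 5.3). Not NE.
(Novel, Risky, Risky): Lab A can switch to Risky (2.7 → 3.9). Not NE.
(Novel, Moonshot, Novel): Lab C can switch to Risky (2 → 5.9). Not NE.
(Novel, Moonshot, Risky): Lab A can switch to Incremental (2.4 → 4.8). Not NE.
(Risky, Risky, Novel): Lab A can switch to Incremental (0.7 → 5.3). Not NE.
(Risky, Risky, Risky): Lab B can switch to Moonshot (4.1 → 4.7). Not NE.
(Risky, Moonshot, Novel): Lab A can switch to Novel (2.5 → 4.3). Not NE.
(Risky, Moonshot, Risky): Lab A can switch to Incremental (1.3 → 4.8). Not NE.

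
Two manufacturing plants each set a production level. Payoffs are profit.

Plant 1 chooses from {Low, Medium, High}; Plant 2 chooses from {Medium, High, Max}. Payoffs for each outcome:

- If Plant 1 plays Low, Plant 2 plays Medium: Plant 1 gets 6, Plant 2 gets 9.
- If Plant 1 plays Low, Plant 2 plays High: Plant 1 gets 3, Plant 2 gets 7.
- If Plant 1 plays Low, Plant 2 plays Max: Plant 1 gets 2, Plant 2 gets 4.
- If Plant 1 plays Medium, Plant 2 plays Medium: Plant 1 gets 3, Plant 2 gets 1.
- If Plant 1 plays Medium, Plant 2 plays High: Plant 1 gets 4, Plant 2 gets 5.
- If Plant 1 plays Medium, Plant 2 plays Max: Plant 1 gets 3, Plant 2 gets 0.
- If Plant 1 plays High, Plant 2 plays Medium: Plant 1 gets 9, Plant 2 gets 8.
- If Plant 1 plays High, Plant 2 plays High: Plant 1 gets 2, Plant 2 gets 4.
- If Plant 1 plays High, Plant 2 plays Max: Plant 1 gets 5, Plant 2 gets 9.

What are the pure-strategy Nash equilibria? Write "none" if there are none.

Plant 1 against Medium: payoffs 6, 3, 9 → best response High.
Plant 1 against High: payoffs 3, 4, 2 → best response Medium.
Plant 1 against Max: payoffs 2, 3, 5 → best response High.
Plant 2 against Low: payoffs 9, 7, 4 → best response Medium.
Plant 2 against Medium: payoffs 1, 5, 0 → best response High.
Plant 2 against High: payoffs 8, 4, 9 → best response Max.
Mutual best responses: (Medium, High); (High, Max).

Pure-strategy Nash equilibria: (Medium, High); (High, Max)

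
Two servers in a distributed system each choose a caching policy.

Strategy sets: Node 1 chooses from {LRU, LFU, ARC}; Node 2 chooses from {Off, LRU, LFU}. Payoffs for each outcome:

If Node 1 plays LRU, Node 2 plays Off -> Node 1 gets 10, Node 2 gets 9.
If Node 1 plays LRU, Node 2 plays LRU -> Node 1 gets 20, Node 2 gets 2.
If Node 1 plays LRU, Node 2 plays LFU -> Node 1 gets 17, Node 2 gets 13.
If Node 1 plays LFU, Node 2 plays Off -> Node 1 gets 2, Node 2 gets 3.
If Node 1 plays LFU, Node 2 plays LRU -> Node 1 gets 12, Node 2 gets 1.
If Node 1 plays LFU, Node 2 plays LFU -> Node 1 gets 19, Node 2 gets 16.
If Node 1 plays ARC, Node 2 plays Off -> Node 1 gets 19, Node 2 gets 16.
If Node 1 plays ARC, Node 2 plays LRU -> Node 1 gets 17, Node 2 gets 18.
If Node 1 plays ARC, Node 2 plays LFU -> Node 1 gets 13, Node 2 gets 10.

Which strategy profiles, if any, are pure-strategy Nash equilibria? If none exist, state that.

(LRU, Off): Node 1 can switch to ARC (10 → 19). Not NE.
(LRU, LRU): Node 2 can switch to Off (2 → 9). Not NE.
(LRU, LFU): Node 1 can switch to LFU (17 → 19). Not NE.
(LFU, Off): Node 1 can switch to LRU (2 → 10). Not NE.
(LFU, LRU): Node 1 can switch to LRU (12 → 20). Not NE.
(LFU, LFU): Node 1 gets 19, best alternative 17; Node 2 gets 16, best alternative 3. No profitable deviation — NE.
(ARC, Off): Node 2 can switch to LRU (16 → 18). Not NE.
(ARC, LRU): Node 1 can switch to LRU (17 → 20). Not NE.
(ARC, LFU): Node 1 can switch to LRU (13 → 17). Not NE.

The unique pure-strategy Nash equilibrium is (LFU, LFU).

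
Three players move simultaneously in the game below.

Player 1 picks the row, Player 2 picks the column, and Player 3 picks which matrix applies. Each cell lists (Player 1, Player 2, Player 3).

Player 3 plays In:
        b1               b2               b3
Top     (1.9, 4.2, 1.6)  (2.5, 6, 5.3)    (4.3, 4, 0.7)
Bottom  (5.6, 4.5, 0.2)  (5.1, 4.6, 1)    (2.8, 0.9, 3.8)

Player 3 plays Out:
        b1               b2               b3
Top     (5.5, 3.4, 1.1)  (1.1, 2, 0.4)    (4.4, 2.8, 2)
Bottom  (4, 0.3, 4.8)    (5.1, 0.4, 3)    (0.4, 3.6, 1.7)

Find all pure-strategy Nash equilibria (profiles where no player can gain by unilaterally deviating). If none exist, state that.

No pure-strategy Nash equilibrium.

For each strategy profile, look for a profitable unilateral deviation.
(Top, b1, In): Player 1 can switch to Bottom (1.9 → 5.6). Not NE.
(Top, b1, Out): Player 3 can switch to In (1.1 → 1.6). Not NE.
(Top, b2, In): Player 1 can switch to Bottom (2.5 → 5.1). Not NE.
(Top, b2, Out): Player 1 can switch to Bottom (1.1 → 5.1). Not NE.
(Top, b3, In): Player 2 can switch to b1 (4 → 4.2). Not NE.
(Top, b3, Out): Player 2 can switch to b1 (2.8 → 3.4). Not NE.
(Bottom, b1, In): Player 2 can switch to b2 (4.5 → 4.6). Not NE.
(Bottom, b1, Out): Player 1 can switch to Top (4 → 5.5). Not NE.
(The remaining 4 profiles each have a profitable deviation by the same check.)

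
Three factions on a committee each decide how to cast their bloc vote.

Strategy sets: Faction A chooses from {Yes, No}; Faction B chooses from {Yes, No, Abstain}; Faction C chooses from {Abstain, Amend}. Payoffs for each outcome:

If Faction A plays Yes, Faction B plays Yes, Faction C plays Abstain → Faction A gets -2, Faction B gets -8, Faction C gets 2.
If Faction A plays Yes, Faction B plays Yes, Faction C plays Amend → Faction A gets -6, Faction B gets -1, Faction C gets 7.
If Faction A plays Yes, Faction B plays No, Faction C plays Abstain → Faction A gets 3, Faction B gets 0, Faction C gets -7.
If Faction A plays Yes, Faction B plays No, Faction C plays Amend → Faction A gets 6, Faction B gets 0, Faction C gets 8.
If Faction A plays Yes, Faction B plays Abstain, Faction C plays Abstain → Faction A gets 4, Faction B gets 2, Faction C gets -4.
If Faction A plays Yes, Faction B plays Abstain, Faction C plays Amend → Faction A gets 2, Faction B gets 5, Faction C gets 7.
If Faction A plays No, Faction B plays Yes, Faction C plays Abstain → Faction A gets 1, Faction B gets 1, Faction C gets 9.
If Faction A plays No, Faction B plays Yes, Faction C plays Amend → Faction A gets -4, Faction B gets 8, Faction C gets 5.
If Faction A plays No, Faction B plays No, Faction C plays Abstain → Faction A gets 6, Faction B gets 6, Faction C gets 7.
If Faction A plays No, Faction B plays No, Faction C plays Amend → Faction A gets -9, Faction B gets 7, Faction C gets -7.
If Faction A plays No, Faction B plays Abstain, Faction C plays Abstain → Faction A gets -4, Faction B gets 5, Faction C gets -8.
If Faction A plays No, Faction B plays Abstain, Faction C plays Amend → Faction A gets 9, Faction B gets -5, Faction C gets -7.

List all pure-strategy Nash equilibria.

(Yes, Yes, Abstain): Faction A can switch to No (-2 → 1). Not NE.
(Yes, Yes, Amend): Faction A can switch to No (-6 → -4). Not NE.
(Yes, No, Abstain): Faction A can switch to No (3 → 6). Not NE.
(Yes, No, Amend): Faction B can switch to Abstain (0 → 5). Not NE.
(Yes, Abstain, Abstain): Faction C can switch to Amend (-4 → 7). Not NE.
(Yes, Abstain, Amend): Faction A can switch to No (2 → 9). Not NE.
(No, Yes, Abstain): Faction B can switch to No (1 → 6). Not NE.
(No, Yes, Amend): Faction C can switch to Abstain (5 → 9). Not NE.
(No, No, Abstain): Faction A gets 6, best alternative 3; Faction B gets 6, best alternative 5; Faction C gets 7, best alternative -7. No profitable deviation — NE.
(No, No, Amend): Faction A can switch to Yes (-9 → 6). Not NE.
(No, Abstain, Abstain): Faction A can switch to Yes (-4 → 4). Not NE.
(The remaining 1 profile has a profitable deviation by the same check.)

The unique pure-strategy Nash equilibrium is (No, No, Abstain).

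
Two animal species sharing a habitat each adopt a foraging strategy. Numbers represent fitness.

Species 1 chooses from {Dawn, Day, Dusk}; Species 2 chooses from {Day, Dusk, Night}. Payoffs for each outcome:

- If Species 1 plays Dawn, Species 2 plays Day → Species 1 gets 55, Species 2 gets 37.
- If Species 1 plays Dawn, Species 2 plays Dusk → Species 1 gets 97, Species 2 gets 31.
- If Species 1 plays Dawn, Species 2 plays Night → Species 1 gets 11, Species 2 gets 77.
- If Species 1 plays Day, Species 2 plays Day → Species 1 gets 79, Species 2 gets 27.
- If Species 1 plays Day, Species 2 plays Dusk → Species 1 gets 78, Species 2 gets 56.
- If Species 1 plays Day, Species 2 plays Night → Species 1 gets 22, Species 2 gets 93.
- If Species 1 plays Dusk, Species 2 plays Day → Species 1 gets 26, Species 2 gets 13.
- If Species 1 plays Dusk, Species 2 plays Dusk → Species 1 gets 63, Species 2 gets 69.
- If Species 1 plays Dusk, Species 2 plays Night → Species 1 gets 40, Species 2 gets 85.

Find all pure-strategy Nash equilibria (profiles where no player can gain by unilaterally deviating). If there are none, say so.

The unique pure-strategy Nash equilibrium is (Dusk, Night).

Check each profile: it is a Nash equilibrium iff no player can strictly gain by switching unilaterally.
(Dawn, Day): Species 1 can switch to Day (55 → 79). Not NE.
(Dawn, Dusk): Species 2 can switch to Day (31 → 37). Not NE.
(Dawn, Night): Species 1 can switch to Day (11 → 22). Not NE.
(Day, Day): Species 2 can switch to Dusk (27 → 56). Not NE.
(Day, Dusk): Species 1 can switch to Dawn (78 → 97). Not NE.
(Day, Night): Species 1 can switch to Dusk (22 → 40). Not NE.
(Dusk, Day): Species 1 can switch to Dawn (26 → 55). Not NE.
(Dusk, Dusk): Species 1 can switch to Dawn (63 → 97). Not NE.
(Dusk, Night): Species 1 gets 40, best alternative 22; Species 2 gets 85, best alternative 69. No profitable deviation — NE.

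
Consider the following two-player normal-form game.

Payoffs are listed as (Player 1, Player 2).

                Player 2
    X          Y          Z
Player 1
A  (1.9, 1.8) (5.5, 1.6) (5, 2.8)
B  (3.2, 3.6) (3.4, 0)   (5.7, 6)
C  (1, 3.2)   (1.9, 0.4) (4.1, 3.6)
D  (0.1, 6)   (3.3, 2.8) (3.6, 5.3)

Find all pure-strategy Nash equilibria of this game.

(A, X): Player 1 can switch to B (1.9 → 3.2). Not NE.
(A, Y): Player 2 can switch to X (1.6 → 1.8). Not NE.
(A, Z): Player 1 can switch to B (5 → 5.7). Not NE.
(B, X): Player 2 can switch to Z (3.6 → 6). Not NE.
(B, Y): Player 1 can switch to A (3.4 → 5.5). Not NE.
(B, Z): Player 1 gets 5.7, best alternative 5; Player 2 gets 6, best alternative 3.6. No profitable deviation — NE.
(C, X): Player 1 can switch to A (1 → 1.9). Not NE.
(C, Y): Player 1 can switch to A (1.9 → 5.5). Not NE.
(C, Z): Player 1 can switch to A (4.1 → 5). Not NE.
(D, X): Player 1 can switch to A (0.1 → 1.9). Not NE.
(D, Y): Player 1 can switch to A (3.3 → 5.5). Not NE.
(The remaining 1 profile has a profitable deviation by the same check.)

(B, Z)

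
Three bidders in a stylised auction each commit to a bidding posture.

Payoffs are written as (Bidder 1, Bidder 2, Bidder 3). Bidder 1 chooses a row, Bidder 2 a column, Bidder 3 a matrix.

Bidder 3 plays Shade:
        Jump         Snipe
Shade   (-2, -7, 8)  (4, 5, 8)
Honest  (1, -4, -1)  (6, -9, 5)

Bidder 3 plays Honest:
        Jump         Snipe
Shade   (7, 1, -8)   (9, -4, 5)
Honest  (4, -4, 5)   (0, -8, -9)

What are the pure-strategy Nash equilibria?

none

(Shade, Jump, Shade): Bidder 1 can switch to Honest (-2 → 1). Not NE.
(Shade, Jump, Honest): Bidder 3 can switch to Shade (-8 → 8). Not NE.
(Shade, Snipe, Shade): Bidder 1 can switch to Honest (4 → 6). Not NE.
(Shade, Snipe, Honest): Bidder 2 can switch to Jump (-4 → 1). Not NE.
(Honest, Jump, Shade): Bidder 3 can switch to Honest (-1 → 5). Not NE.
(Honest, Jump, Honest): Bidder 1 can switch to Shade (4 → 7). Not NE.
(Honest, Snipe, Shade): Bidder 2 can switch to Jump (-9 → -4). Not NE.
(Honest, Snipe, Honest): Bidder 1 can switch to Shade (0 → 9). Not NE.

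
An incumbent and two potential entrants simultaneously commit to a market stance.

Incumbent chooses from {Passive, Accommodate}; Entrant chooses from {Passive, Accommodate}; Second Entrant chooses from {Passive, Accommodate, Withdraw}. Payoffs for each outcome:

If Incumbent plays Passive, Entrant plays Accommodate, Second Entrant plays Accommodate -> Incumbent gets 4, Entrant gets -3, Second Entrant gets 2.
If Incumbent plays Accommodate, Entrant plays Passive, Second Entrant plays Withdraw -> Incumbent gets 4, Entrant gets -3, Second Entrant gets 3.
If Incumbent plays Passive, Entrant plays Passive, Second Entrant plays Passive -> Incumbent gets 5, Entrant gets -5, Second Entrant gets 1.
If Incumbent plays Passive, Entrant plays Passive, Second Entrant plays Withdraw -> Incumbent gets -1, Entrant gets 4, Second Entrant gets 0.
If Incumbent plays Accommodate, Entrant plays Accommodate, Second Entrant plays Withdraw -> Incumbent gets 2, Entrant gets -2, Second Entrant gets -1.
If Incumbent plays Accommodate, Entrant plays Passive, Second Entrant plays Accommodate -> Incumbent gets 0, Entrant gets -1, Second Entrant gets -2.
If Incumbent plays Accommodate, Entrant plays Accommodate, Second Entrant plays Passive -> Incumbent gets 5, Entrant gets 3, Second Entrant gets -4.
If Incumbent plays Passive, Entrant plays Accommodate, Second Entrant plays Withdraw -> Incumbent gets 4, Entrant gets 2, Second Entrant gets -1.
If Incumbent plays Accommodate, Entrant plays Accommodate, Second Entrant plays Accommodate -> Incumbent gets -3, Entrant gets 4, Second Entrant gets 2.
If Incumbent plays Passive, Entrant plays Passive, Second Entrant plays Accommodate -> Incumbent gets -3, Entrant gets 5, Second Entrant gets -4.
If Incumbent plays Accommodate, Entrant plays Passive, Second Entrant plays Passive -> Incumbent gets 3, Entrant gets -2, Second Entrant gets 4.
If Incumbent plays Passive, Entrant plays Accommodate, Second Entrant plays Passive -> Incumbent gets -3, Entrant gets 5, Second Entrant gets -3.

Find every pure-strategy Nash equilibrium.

Incumbent against (Passive, Passive): payoffs 5, 3 → best response Passive.
Incumbent against (Passive, Accommodate): payoffs -3, 0 → best response Accommodate.
Incumbent against (Passive, Withdraw): payoffs -1, 4 → best response Accommodate.
Incumbent against (Accommodate, Passive): payoffs -3, 5 → best response Accommodate.
Incumbent against (Accommodate, Accommodate): payoffs 4, -3 → best response Passive.
Incumbent against (Accommodate, Withdraw): payoffs 4, 2 → best response Passive.
Entrant against (Passive, Passive): payoffs -5, 5 → best response Accommodate.
Entrant against (Passive, Accommodate): payoffs 5, -3 → best response Passive.
Entrant against (Passive, Withdraw): payoffs 4, 2 → best response Passive.
Entrant against (Accommodate, Passive): payoffs -2, 3 → best response Accommodate.
Entrant against (Accommodate, Accommodate): payoffs -1, 4 → best response Accommodate.
Entrant against (Accommodate, Withdraw): payoffs -3, -2 → best response Accommodate.
Second Entrant against (Passive, Passive): payoffs 1, -4, 0 → best response Passive.
Second Entrant against (Passive, Accommodate): payoffs -3, 2, -1 → best response Accommodate.
Second Entrant against (Accommodate, Passive): payoffs 4, -2, 3 → best response Passive.
Second Entrant against (Accommodate, Accommodate): payoffs -4, 2, -1 → best response Accommodate.
No profile is a mutual best response for all players.

none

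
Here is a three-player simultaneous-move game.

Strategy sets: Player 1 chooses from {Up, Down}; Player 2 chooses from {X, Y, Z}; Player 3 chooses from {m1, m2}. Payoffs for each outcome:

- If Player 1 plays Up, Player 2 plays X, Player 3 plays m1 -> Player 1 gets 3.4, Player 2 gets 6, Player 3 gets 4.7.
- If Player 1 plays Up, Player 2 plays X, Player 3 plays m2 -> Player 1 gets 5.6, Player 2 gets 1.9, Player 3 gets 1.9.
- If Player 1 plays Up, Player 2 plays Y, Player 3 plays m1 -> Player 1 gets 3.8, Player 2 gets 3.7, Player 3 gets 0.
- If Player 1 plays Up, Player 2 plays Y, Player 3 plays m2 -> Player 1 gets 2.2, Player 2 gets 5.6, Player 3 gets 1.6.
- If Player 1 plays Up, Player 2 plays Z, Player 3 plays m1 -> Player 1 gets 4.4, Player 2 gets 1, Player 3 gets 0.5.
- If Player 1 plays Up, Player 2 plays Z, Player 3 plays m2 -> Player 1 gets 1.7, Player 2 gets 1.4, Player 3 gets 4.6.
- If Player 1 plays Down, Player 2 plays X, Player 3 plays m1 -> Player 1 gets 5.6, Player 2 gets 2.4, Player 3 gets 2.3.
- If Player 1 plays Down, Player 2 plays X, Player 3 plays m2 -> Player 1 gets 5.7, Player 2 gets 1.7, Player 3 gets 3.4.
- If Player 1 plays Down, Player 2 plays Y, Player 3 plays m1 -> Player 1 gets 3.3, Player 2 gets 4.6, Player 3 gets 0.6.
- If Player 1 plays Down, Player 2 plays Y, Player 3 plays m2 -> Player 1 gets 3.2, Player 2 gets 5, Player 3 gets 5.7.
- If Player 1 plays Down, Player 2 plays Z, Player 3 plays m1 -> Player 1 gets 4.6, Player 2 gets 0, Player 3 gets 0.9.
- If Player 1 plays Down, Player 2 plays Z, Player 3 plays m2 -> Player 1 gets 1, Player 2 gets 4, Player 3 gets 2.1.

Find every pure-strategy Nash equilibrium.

For each strategy profile, look for a profitable unilateral deviation.
(Up, X, m1): Player 1 can switch to Down (3.4 → 5.6). Not NE.
(Up, X, m2): Player 1 can switch to Down (5.6 → 5.7). Not NE.
(Up, Y, m1): Player 2 can switch to X (3.7 → 6). Not NE.
(Up, Y, m2): Player 1 can switch to Down (2.2 → 3.2). Not NE.
(Up, Z, m1): Player 1 can switch to Down (4.4 → 4.6). Not NE.
(Up, Z, m2): Player 2 can switch to X (1.4 → 1.9). Not NE.
(Down, X, m1): Player 2 can switch to Y (2.4 → 4.6). Not NE.
(Down, X, m2): Player 2 can switch to Y (1.7 → 5). Not NE.
(Down, Y, m2): Player 1 gets 3.2, best alternative 2.2; Player 2 gets 5, best alternative 4; Player 3 gets 5.7, best alternative 0.6. No profitable deviation — NE.
(The remaining 3 profiles each have a profitable deviation by the same check.)

The unique pure-strategy Nash equilibrium is (Down, Y, m2).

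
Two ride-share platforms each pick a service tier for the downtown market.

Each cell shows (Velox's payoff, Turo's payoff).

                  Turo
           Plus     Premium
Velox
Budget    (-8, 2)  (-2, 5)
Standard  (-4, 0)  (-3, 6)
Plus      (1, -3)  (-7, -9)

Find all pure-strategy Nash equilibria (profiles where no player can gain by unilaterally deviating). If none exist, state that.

Mark each player's best response to every combination of opponents' strategies; a profile where every player is best-responding is a pure Nash equilibrium.
Velox against Plus: payoffs -8, -4, 1 → best response Plus.
Velox against Premium: payoffs -2, -3, -7 → best response Budget.
Turo against Budget: payoffs 2, 5 → best response Premium.
Turo against Standard: payoffs 0, 6 → best response Premium.
Turo against Plus: payoffs -3, -9 → best response Plus.
Mutual best responses: (Budget, Premium); (Plus, Plus).

The pure Nash equilibria are (Budget, Premium); (Plus, Plus).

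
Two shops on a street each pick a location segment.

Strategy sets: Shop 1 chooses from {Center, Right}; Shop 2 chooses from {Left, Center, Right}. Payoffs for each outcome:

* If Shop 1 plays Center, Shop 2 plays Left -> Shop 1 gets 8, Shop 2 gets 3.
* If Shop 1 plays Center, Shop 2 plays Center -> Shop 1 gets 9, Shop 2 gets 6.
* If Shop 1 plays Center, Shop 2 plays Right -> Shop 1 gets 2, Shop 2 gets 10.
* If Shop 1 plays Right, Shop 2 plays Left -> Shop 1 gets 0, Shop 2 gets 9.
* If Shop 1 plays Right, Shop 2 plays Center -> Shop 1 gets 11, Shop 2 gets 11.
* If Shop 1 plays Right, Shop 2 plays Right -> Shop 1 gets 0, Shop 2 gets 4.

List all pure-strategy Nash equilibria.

(Center, Right) and (Right, Center)

For each player, find the best response to each opponent profile; mutual best responses are the pure NE.
Shop 1 against Left: payoffs 8, 0 → best response Center.
Shop 1 against Center: payoffs 9, 11 → best response Right.
Shop 1 against Right: payoffs 2, 0 → best response Center.
Shop 2 against Center: payoffs 3, 6, 10 → best response Right.
Shop 2 against Right: payoffs 9, 11, 4 → best response Center.
Mutual best responses: (Center, Right); (Right, Center).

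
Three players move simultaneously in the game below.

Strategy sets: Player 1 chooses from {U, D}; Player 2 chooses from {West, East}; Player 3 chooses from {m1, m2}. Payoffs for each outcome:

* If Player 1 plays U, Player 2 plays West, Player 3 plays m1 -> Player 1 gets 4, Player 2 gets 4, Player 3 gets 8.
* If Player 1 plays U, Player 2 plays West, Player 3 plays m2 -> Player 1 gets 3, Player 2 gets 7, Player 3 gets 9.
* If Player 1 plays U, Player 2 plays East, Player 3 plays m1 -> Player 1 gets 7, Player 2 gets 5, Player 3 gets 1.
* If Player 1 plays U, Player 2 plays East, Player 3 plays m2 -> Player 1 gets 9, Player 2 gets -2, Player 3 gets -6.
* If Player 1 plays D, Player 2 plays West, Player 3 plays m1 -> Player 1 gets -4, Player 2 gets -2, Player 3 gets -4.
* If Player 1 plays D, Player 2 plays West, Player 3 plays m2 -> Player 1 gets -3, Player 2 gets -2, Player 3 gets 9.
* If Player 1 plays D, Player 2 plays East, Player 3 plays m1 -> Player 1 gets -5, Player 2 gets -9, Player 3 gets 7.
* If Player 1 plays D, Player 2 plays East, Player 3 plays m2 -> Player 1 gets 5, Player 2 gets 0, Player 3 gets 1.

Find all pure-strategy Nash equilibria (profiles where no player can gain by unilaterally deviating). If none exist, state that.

Mark each player's best response to every combination of opponents' strategies; a profile where every player is best-responding is a pure Nash equilibrium.
Player 1 against (West, m1): payoffs 4, -4 → best response U.
Player 1 against (West, m2): payoffs 3, -3 → best response U.
Player 1 against (East, m1): payoffs 7, -5 → best response U.
Player 1 against (East, m2): payoffs 9, 5 → best response U.
Player 2 against (U, m1): payoffs 4, 5 → best response East.
Player 2 against (U, m2): payoffs 7, -2 → best response West.
Player 2 against (D, m1): payoffs -2, -9 → best response West.
Player 2 against (D, m2): payoffs -2, 0 → best response East.
Player 3 against (U, West): payoffs 8, 9 → best response m2.
Player 3 against (U, East): payoffs 1, -6 → best response m1.
Player 3 against (D, West): payoffs -4, 9 → best response m2.
Player 3 against (D, East): payoffs 7, 1 → best response m1.
Mutual best responses: (U, West, m2); (U, East, m1).

Pure-strategy Nash equilibria: (U, West, m2) and (U, East, m1)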